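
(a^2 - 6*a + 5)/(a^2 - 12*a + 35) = (a - 1)/(a - 7)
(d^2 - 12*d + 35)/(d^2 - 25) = (d - 7)/(d + 5)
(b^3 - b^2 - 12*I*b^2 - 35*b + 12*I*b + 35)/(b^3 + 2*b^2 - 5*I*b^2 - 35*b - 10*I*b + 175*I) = (b^2 - b*(1 + 7*I) + 7*I)/(b^2 + 2*b - 35)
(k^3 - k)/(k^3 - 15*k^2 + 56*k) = (k^2 - 1)/(k^2 - 15*k + 56)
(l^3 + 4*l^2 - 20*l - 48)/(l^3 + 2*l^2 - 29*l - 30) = (l^2 - 2*l - 8)/(l^2 - 4*l - 5)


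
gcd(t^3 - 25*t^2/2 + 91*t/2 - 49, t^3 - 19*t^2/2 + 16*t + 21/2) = t - 7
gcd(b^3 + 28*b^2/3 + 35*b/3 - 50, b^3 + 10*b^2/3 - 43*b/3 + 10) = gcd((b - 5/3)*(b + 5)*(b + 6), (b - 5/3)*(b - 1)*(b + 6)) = b^2 + 13*b/3 - 10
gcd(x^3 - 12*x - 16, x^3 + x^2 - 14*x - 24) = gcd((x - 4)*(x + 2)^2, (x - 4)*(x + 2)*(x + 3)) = x^2 - 2*x - 8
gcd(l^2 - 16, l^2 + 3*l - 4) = l + 4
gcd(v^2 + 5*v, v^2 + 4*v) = v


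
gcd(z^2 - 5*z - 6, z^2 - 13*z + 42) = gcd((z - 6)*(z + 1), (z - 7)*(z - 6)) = z - 6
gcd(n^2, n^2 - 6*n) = n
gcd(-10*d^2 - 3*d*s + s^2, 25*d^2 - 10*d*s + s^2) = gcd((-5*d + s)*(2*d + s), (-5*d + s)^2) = -5*d + s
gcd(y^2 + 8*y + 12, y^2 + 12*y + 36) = y + 6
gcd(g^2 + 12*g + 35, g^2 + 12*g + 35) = g^2 + 12*g + 35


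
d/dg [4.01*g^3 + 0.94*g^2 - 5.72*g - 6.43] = 12.03*g^2 + 1.88*g - 5.72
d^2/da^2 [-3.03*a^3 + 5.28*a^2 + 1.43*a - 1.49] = 10.56 - 18.18*a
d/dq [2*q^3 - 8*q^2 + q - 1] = 6*q^2 - 16*q + 1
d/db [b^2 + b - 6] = 2*b + 1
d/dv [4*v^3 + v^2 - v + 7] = 12*v^2 + 2*v - 1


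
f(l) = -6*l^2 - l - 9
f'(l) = -12*l - 1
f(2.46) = -47.77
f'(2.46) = -30.52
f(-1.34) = -18.43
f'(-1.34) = 15.08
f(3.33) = -78.86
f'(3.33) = -40.96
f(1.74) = -28.91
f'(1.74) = -21.88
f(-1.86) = -27.90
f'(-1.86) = 21.32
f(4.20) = -119.04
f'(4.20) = -51.40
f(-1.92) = -29.20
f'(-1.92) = 22.04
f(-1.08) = -14.92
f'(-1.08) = 11.96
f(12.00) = -885.00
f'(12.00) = -145.00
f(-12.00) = -861.00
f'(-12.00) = 143.00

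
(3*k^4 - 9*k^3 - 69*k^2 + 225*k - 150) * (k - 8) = 3*k^5 - 33*k^4 + 3*k^3 + 777*k^2 - 1950*k + 1200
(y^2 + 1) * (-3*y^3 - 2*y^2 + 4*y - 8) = -3*y^5 - 2*y^4 + y^3 - 10*y^2 + 4*y - 8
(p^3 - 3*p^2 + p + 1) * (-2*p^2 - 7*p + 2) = -2*p^5 - p^4 + 21*p^3 - 15*p^2 - 5*p + 2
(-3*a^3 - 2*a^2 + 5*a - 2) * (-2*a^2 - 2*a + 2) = 6*a^5 + 10*a^4 - 12*a^3 - 10*a^2 + 14*a - 4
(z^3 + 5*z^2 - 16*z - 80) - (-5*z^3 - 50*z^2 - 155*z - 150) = 6*z^3 + 55*z^2 + 139*z + 70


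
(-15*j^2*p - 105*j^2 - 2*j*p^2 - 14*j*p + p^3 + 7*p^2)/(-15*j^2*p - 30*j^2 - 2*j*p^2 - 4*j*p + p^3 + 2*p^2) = (p + 7)/(p + 2)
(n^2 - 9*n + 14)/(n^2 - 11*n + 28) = (n - 2)/(n - 4)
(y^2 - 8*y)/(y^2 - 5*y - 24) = y/(y + 3)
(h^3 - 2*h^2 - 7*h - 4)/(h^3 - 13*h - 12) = (h + 1)/(h + 3)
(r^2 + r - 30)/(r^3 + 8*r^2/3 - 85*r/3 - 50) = 3/(3*r + 5)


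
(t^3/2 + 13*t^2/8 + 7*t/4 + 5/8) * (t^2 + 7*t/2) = t^5/2 + 27*t^4/8 + 119*t^3/16 + 27*t^2/4 + 35*t/16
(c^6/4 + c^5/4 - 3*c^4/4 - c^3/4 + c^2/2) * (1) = c^6/4 + c^5/4 - 3*c^4/4 - c^3/4 + c^2/2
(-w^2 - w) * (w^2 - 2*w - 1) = -w^4 + w^3 + 3*w^2 + w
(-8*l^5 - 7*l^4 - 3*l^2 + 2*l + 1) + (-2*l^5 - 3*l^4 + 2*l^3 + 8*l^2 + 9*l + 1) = -10*l^5 - 10*l^4 + 2*l^3 + 5*l^2 + 11*l + 2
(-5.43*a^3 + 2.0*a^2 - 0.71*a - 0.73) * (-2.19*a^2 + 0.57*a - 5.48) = 11.8917*a^5 - 7.4751*a^4 + 32.4513*a^3 - 9.766*a^2 + 3.4747*a + 4.0004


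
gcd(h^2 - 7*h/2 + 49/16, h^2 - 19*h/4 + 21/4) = h - 7/4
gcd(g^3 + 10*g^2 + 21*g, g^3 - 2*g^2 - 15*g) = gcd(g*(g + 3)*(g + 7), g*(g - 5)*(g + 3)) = g^2 + 3*g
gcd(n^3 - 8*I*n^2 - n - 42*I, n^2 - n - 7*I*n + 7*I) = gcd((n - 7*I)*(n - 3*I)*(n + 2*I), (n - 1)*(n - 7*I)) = n - 7*I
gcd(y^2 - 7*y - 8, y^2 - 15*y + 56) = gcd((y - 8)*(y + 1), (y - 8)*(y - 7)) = y - 8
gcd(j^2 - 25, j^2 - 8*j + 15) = j - 5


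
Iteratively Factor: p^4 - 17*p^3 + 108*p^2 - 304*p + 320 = (p - 4)*(p^3 - 13*p^2 + 56*p - 80) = (p - 4)^2*(p^2 - 9*p + 20) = (p - 5)*(p - 4)^2*(p - 4)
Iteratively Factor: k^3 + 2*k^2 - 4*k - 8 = (k + 2)*(k^2 - 4) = (k - 2)*(k + 2)*(k + 2)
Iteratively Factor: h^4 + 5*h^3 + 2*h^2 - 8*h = (h)*(h^3 + 5*h^2 + 2*h - 8) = h*(h + 2)*(h^2 + 3*h - 4) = h*(h + 2)*(h + 4)*(h - 1)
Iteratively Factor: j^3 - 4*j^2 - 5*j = (j - 5)*(j^2 + j) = j*(j - 5)*(j + 1)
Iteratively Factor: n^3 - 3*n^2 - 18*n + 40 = (n + 4)*(n^2 - 7*n + 10) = (n - 5)*(n + 4)*(n - 2)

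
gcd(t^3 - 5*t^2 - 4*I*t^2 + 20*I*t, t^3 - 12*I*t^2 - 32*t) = t^2 - 4*I*t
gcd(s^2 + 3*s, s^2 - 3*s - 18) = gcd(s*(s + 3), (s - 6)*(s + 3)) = s + 3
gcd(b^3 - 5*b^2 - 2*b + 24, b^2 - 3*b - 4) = b - 4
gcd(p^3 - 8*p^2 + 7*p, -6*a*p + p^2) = p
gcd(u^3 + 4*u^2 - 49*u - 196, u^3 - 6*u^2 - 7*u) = u - 7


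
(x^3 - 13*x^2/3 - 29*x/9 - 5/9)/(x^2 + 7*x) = (9*x^3 - 39*x^2 - 29*x - 5)/(9*x*(x + 7))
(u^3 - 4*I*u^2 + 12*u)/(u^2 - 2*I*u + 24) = u*(u + 2*I)/(u + 4*I)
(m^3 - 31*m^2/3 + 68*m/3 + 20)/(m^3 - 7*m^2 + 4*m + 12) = (m^2 - 13*m/3 - 10/3)/(m^2 - m - 2)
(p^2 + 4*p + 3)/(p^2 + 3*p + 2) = (p + 3)/(p + 2)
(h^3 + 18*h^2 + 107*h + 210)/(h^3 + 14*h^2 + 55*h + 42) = (h + 5)/(h + 1)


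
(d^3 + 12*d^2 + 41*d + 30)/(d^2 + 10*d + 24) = (d^2 + 6*d + 5)/(d + 4)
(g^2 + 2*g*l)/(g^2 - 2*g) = (g + 2*l)/(g - 2)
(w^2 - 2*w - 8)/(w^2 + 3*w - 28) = (w + 2)/(w + 7)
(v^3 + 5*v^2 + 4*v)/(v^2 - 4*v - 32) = v*(v + 1)/(v - 8)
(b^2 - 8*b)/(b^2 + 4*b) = (b - 8)/(b + 4)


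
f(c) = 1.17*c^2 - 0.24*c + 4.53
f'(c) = 2.34*c - 0.24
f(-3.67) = 21.17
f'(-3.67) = -8.83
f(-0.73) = 5.33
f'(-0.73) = -1.95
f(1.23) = 6.00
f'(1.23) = 2.64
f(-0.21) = 4.63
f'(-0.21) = -0.73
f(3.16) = 15.45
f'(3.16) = 7.15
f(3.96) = 21.93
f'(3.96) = 9.03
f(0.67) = 4.89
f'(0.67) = 1.33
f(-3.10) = 16.52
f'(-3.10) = -7.49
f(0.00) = 4.53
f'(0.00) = -0.24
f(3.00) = 14.34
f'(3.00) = 6.78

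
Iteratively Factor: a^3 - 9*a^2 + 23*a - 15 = (a - 1)*(a^2 - 8*a + 15) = (a - 3)*(a - 1)*(a - 5)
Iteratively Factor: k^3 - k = (k + 1)*(k^2 - k) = k*(k + 1)*(k - 1)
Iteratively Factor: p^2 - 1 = (p - 1)*(p + 1)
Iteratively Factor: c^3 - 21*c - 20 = (c - 5)*(c^2 + 5*c + 4) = (c - 5)*(c + 1)*(c + 4)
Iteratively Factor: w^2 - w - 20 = (w - 5)*(w + 4)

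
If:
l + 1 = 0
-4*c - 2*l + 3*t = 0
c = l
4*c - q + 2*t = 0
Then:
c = -1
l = -1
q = -8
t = -2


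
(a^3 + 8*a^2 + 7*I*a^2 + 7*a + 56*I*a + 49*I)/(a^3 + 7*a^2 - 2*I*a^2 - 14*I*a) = (a^2 + a*(1 + 7*I) + 7*I)/(a*(a - 2*I))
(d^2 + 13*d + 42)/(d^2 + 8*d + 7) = (d + 6)/(d + 1)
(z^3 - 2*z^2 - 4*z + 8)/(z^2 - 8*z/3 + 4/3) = 3*(z^2 - 4)/(3*z - 2)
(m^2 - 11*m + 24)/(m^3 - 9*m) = (m - 8)/(m*(m + 3))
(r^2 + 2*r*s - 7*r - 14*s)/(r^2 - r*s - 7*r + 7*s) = (r + 2*s)/(r - s)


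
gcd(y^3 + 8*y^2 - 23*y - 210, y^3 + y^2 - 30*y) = y^2 + y - 30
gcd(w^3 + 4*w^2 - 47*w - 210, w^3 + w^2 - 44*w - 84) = w^2 - w - 42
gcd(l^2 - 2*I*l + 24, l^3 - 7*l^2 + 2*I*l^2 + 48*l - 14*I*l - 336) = l - 6*I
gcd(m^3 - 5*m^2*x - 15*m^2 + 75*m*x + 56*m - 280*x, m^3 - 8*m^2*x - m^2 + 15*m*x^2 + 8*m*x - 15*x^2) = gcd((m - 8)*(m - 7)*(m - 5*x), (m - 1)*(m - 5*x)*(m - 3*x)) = -m + 5*x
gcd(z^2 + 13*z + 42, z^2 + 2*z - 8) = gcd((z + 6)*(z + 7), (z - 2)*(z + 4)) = 1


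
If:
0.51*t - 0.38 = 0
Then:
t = 0.75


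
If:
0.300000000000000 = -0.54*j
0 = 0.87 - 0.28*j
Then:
No Solution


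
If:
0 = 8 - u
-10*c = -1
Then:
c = 1/10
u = 8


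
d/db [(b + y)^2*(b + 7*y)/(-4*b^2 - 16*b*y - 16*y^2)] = (-b^3 - 6*b^2*y - 21*b*y^2 - 16*y^3)/(4*(b^3 + 6*b^2*y + 12*b*y^2 + 8*y^3))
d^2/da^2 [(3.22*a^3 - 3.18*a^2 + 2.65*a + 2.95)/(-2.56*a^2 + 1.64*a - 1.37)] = (2.8421709430404e-14*a^5 - 2.7669120000001*a^3 - 139.50792*a^2 + 93.814452*a + 4.85288400000001)/(16.777216*a^6 - 32.243712*a^5 + 47.591424*a^4 - 38.921792*a^3 + 25.468848*a^2 - 9.234348*a + 2.571353)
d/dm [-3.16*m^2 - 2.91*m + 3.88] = -6.32*m - 2.91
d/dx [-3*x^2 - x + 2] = -6*x - 1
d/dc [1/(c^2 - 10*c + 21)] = 2*(5 - c)/(c^2 - 10*c + 21)^2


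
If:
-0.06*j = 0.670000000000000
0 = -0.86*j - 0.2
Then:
No Solution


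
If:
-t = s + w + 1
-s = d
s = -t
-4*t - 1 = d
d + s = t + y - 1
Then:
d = -1/5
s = 1/5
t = -1/5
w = -1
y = 6/5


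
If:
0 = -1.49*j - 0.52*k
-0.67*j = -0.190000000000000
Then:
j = 0.28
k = -0.81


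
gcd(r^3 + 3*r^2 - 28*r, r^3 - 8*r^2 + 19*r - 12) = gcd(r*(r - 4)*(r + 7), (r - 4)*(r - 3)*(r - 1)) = r - 4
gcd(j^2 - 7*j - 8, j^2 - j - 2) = j + 1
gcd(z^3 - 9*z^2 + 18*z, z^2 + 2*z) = z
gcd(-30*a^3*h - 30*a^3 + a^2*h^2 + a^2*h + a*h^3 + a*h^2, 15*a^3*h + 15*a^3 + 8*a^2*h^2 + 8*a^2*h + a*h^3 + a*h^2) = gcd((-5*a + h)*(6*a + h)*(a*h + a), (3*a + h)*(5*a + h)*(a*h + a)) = a*h + a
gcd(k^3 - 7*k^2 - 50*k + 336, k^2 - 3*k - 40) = k - 8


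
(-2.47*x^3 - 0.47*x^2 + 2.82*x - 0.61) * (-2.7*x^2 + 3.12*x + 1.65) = 6.669*x^5 - 6.4374*x^4 - 13.1559*x^3 + 9.6699*x^2 + 2.7498*x - 1.0065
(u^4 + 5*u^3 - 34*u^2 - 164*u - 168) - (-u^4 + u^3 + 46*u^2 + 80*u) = 2*u^4 + 4*u^3 - 80*u^2 - 244*u - 168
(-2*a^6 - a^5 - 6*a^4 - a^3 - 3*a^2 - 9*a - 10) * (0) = 0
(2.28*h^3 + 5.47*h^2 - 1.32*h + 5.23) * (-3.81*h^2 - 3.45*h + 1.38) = -8.6868*h^5 - 28.7067*h^4 - 10.6959*h^3 - 7.8237*h^2 - 19.8651*h + 7.2174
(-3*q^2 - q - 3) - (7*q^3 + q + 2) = -7*q^3 - 3*q^2 - 2*q - 5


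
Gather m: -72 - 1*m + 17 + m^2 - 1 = m^2 - m - 56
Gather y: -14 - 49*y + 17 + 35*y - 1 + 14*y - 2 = 0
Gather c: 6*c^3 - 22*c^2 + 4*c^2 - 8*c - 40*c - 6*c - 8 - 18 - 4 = 6*c^3 - 18*c^2 - 54*c - 30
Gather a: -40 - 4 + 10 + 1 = -33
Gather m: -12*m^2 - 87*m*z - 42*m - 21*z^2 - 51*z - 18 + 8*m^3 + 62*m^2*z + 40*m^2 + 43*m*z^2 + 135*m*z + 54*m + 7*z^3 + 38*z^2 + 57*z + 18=8*m^3 + m^2*(62*z + 28) + m*(43*z^2 + 48*z + 12) + 7*z^3 + 17*z^2 + 6*z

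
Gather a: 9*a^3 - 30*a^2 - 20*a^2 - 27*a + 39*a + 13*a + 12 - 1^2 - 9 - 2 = 9*a^3 - 50*a^2 + 25*a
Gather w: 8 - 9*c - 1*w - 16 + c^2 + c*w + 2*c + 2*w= c^2 - 7*c + w*(c + 1) - 8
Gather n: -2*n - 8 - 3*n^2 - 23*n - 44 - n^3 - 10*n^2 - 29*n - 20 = -n^3 - 13*n^2 - 54*n - 72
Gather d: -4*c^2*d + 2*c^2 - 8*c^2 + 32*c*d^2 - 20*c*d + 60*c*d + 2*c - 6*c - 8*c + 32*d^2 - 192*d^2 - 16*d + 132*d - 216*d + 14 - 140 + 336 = -6*c^2 - 12*c + d^2*(32*c - 160) + d*(-4*c^2 + 40*c - 100) + 210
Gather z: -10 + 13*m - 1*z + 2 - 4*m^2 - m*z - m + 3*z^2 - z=-4*m^2 + 12*m + 3*z^2 + z*(-m - 2) - 8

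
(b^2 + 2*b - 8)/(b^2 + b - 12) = (b - 2)/(b - 3)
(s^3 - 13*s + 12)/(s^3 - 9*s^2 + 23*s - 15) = (s + 4)/(s - 5)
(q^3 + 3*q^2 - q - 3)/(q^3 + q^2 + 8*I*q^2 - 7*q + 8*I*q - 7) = (q^2 + 2*q - 3)/(q^2 + 8*I*q - 7)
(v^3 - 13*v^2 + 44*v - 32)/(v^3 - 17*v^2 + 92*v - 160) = (v - 1)/(v - 5)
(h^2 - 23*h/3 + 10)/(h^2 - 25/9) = 3*(h - 6)/(3*h + 5)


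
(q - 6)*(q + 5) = q^2 - q - 30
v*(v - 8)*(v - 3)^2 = v^4 - 14*v^3 + 57*v^2 - 72*v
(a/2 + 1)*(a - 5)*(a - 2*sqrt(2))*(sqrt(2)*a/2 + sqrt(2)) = sqrt(2)*a^4/4 - a^3 - sqrt(2)*a^3/4 - 4*sqrt(2)*a^2 + a^2 - 5*sqrt(2)*a + 16*a + 20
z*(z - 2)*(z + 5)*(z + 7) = z^4 + 10*z^3 + 11*z^2 - 70*z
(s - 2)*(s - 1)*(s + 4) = s^3 + s^2 - 10*s + 8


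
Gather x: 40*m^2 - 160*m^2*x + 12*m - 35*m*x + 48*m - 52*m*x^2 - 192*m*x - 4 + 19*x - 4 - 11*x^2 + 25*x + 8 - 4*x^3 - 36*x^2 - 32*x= 40*m^2 + 60*m - 4*x^3 + x^2*(-52*m - 47) + x*(-160*m^2 - 227*m + 12)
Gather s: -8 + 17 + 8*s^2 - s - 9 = 8*s^2 - s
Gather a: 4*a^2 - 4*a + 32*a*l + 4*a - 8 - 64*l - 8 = 4*a^2 + 32*a*l - 64*l - 16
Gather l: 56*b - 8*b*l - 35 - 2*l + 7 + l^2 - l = 56*b + l^2 + l*(-8*b - 3) - 28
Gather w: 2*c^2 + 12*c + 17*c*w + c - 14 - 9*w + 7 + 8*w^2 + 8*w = 2*c^2 + 13*c + 8*w^2 + w*(17*c - 1) - 7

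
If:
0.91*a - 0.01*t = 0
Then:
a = 0.010989010989011*t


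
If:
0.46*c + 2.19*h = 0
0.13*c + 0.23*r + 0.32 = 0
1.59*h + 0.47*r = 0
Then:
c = -1.09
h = 0.23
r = -0.77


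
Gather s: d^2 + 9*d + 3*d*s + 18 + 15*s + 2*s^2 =d^2 + 9*d + 2*s^2 + s*(3*d + 15) + 18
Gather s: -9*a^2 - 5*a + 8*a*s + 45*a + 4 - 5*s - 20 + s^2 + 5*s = -9*a^2 + 8*a*s + 40*a + s^2 - 16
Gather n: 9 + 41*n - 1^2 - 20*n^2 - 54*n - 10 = -20*n^2 - 13*n - 2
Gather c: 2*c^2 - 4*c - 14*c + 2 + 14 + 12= 2*c^2 - 18*c + 28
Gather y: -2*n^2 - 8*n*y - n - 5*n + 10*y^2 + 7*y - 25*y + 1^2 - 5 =-2*n^2 - 6*n + 10*y^2 + y*(-8*n - 18) - 4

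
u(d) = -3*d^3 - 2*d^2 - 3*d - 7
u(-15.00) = 9713.00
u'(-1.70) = -22.21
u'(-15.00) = -1968.00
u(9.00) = -2383.00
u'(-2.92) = -68.06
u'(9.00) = -768.00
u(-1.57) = 4.39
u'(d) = -9*d^2 - 4*d - 3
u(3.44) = -163.11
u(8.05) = -1725.74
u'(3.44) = -123.26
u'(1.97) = -45.81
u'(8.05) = -618.42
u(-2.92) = 59.40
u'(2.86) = -88.06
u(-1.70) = 7.06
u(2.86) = -102.12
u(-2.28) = 25.00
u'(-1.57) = -18.90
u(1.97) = -43.61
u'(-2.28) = -40.67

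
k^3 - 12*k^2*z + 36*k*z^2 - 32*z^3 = (k - 8*z)*(k - 2*z)^2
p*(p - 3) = p^2 - 3*p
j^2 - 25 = (j - 5)*(j + 5)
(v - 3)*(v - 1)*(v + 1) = v^3 - 3*v^2 - v + 3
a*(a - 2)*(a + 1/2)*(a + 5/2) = a^4 + a^3 - 19*a^2/4 - 5*a/2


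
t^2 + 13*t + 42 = (t + 6)*(t + 7)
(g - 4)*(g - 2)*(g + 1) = g^3 - 5*g^2 + 2*g + 8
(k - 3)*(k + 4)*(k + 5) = k^3 + 6*k^2 - 7*k - 60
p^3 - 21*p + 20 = (p - 4)*(p - 1)*(p + 5)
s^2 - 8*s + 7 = (s - 7)*(s - 1)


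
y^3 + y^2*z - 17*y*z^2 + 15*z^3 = (y - 3*z)*(y - z)*(y + 5*z)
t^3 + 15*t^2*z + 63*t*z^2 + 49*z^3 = (t + z)*(t + 7*z)^2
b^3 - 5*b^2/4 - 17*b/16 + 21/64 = (b - 7/4)*(b - 1/4)*(b + 3/4)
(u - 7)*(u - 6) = u^2 - 13*u + 42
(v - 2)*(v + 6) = v^2 + 4*v - 12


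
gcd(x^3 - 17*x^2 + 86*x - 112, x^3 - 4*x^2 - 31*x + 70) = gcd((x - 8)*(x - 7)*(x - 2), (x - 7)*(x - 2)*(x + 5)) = x^2 - 9*x + 14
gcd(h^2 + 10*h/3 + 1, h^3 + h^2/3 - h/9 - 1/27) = h + 1/3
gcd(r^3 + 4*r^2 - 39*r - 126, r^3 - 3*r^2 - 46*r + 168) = r^2 + r - 42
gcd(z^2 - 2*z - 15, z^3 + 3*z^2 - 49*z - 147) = z + 3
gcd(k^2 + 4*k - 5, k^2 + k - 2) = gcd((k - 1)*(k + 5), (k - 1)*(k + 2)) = k - 1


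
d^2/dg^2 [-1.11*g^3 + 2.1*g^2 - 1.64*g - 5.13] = 4.2 - 6.66*g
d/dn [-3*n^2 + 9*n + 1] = 9 - 6*n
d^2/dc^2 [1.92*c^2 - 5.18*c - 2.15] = 3.84000000000000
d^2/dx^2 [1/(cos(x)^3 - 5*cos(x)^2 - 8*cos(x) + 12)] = ((-29*cos(x) - 40*cos(2*x) + 9*cos(3*x))*(cos(x)^3 - 5*cos(x)^2 - 8*cos(x) + 12)/4 + 2*(-3*cos(x)^2 + 10*cos(x) + 8)^2*sin(x)^2)/(cos(x)^3 - 5*cos(x)^2 - 8*cos(x) + 12)^3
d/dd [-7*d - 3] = -7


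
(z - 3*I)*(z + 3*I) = z^2 + 9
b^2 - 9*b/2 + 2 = (b - 4)*(b - 1/2)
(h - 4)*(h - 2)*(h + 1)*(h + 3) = h^4 - 2*h^3 - 13*h^2 + 14*h + 24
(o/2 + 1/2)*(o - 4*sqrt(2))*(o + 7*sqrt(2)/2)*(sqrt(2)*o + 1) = sqrt(2)*o^4/2 + sqrt(2)*o^3/2 - 57*sqrt(2)*o^2/4 - 57*sqrt(2)*o/4 - 14*o - 14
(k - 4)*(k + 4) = k^2 - 16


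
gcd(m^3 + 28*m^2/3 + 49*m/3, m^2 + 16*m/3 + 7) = m + 7/3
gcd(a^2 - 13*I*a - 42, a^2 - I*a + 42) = a - 7*I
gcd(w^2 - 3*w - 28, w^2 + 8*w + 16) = w + 4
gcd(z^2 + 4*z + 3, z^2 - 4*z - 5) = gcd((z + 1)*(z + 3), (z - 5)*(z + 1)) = z + 1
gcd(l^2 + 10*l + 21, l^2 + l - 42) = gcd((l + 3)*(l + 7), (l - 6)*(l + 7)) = l + 7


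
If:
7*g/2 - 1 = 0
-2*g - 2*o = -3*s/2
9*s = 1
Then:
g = 2/7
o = -17/84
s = 1/9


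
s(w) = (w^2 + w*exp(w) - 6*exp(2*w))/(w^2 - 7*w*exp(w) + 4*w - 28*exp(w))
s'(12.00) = 8174.07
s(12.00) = 8718.99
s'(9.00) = 493.17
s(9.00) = 534.26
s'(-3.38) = 10.12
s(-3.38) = -5.04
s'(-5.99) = 1.00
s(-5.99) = 3.00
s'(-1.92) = 0.95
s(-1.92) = -0.53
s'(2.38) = 1.23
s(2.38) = 1.43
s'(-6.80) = 0.51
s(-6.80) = 2.43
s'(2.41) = 1.26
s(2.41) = 1.47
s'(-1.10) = 0.37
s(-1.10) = -0.02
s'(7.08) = 83.61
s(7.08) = 91.89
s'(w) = (w^2 + w*exp(w) - 6*exp(2*w))*(7*w*exp(w) - 2*w + 35*exp(w) - 4)/(w^2 - 7*w*exp(w) + 4*w - 28*exp(w))^2 + (w*exp(w) + 2*w - 12*exp(2*w) + exp(w))/(w^2 - 7*w*exp(w) + 4*w - 28*exp(w)) = ((w^2 + w*exp(w) - 6*exp(2*w))*(7*w*exp(w) - 2*w + 35*exp(w) - 4) + (w^2 - 7*w*exp(w) + 4*w - 28*exp(w))*(w*exp(w) + 2*w - 12*exp(2*w) + exp(w)))/(w^2 - 7*w*exp(w) + 4*w - 28*exp(w))^2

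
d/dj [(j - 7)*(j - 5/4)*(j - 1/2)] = 3*j^2 - 35*j/2 + 103/8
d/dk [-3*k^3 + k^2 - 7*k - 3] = -9*k^2 + 2*k - 7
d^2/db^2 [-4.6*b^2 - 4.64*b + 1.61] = -9.20000000000000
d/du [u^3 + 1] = 3*u^2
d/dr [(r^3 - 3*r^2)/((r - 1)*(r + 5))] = r*(r^3 + 8*r^2 - 27*r + 30)/(r^4 + 8*r^3 + 6*r^2 - 40*r + 25)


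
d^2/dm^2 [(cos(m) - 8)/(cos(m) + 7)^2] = (-639*cos(m)/4 + 30*cos(2*m) - cos(3*m)/4 - 46)/(cos(m) + 7)^4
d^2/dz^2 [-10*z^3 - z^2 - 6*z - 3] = -60*z - 2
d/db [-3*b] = -3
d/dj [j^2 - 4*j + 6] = 2*j - 4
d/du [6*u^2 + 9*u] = 12*u + 9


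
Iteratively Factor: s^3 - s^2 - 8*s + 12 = (s + 3)*(s^2 - 4*s + 4) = (s - 2)*(s + 3)*(s - 2)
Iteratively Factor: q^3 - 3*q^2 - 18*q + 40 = (q - 5)*(q^2 + 2*q - 8) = (q - 5)*(q + 4)*(q - 2)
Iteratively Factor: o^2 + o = (o)*(o + 1)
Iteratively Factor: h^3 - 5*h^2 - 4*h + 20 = (h - 2)*(h^2 - 3*h - 10) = (h - 5)*(h - 2)*(h + 2)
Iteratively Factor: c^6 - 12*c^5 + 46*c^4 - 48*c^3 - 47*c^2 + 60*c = (c + 1)*(c^5 - 13*c^4 + 59*c^3 - 107*c^2 + 60*c) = (c - 4)*(c + 1)*(c^4 - 9*c^3 + 23*c^2 - 15*c) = (c - 4)*(c - 3)*(c + 1)*(c^3 - 6*c^2 + 5*c) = c*(c - 4)*(c - 3)*(c + 1)*(c^2 - 6*c + 5) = c*(c - 5)*(c - 4)*(c - 3)*(c + 1)*(c - 1)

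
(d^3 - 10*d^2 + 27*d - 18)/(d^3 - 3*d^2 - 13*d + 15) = (d^2 - 9*d + 18)/(d^2 - 2*d - 15)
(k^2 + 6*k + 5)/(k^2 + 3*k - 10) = (k + 1)/(k - 2)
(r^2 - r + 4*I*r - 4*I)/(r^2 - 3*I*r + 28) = (r - 1)/(r - 7*I)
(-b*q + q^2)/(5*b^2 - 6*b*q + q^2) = q/(-5*b + q)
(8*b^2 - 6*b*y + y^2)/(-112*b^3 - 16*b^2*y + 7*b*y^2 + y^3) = (-2*b + y)/(28*b^2 + 11*b*y + y^2)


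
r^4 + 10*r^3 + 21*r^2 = r^2*(r + 3)*(r + 7)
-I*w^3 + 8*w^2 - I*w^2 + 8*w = w*(w + 8*I)*(-I*w - I)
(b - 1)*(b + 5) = b^2 + 4*b - 5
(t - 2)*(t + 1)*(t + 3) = t^3 + 2*t^2 - 5*t - 6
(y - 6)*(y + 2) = y^2 - 4*y - 12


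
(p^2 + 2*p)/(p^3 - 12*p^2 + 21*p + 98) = p/(p^2 - 14*p + 49)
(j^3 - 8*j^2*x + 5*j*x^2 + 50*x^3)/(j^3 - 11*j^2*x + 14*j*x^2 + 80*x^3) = (-j + 5*x)/(-j + 8*x)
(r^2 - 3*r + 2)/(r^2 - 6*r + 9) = (r^2 - 3*r + 2)/(r^2 - 6*r + 9)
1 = 1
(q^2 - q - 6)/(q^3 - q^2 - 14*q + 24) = (q + 2)/(q^2 + 2*q - 8)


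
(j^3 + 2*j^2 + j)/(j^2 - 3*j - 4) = j*(j + 1)/(j - 4)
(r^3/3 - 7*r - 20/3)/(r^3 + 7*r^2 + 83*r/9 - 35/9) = 3*(r^3 - 21*r - 20)/(9*r^3 + 63*r^2 + 83*r - 35)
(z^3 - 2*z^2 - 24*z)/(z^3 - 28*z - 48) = z/(z + 2)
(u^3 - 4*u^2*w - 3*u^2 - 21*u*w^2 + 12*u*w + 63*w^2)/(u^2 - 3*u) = u - 4*w - 21*w^2/u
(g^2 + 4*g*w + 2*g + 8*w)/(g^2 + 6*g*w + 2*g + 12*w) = (g + 4*w)/(g + 6*w)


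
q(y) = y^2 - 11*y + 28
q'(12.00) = 13.00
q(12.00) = 40.00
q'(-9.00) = -29.00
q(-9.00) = 208.00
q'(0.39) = -10.22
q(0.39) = 23.86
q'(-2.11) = -15.22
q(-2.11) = 55.66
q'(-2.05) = -15.10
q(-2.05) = 54.75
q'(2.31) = -6.38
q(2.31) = 7.93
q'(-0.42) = -11.84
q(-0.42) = 32.80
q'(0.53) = -9.94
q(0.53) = 22.45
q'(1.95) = -7.10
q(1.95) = 10.35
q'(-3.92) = -18.84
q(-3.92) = 86.49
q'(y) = 2*y - 11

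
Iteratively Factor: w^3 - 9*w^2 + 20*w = (w)*(w^2 - 9*w + 20) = w*(w - 4)*(w - 5)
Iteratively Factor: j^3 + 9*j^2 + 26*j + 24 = (j + 2)*(j^2 + 7*j + 12) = (j + 2)*(j + 4)*(j + 3)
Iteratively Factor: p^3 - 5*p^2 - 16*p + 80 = (p - 4)*(p^2 - p - 20) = (p - 5)*(p - 4)*(p + 4)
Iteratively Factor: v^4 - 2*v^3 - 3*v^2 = (v - 3)*(v^3 + v^2) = v*(v - 3)*(v^2 + v) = v*(v - 3)*(v + 1)*(v)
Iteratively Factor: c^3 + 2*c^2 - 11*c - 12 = (c + 1)*(c^2 + c - 12) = (c - 3)*(c + 1)*(c + 4)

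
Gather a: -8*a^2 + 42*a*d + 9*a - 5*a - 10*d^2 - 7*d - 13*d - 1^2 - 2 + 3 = -8*a^2 + a*(42*d + 4) - 10*d^2 - 20*d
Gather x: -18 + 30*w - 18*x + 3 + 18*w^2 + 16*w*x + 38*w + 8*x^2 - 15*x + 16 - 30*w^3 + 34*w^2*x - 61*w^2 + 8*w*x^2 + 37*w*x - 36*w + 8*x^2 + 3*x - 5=-30*w^3 - 43*w^2 + 32*w + x^2*(8*w + 16) + x*(34*w^2 + 53*w - 30) - 4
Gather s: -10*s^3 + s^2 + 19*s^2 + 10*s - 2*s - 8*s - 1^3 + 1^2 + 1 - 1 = -10*s^3 + 20*s^2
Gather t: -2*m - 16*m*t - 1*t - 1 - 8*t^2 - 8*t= -2*m - 8*t^2 + t*(-16*m - 9) - 1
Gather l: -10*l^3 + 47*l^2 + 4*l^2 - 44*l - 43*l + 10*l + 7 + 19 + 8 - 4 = -10*l^3 + 51*l^2 - 77*l + 30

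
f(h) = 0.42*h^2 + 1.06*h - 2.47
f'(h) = 0.84*h + 1.06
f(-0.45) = -2.86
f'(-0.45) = 0.68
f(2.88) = 4.07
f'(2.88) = 3.48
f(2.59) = 3.09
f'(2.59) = 3.24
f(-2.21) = -2.76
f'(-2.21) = -0.80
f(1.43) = -0.10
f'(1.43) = 2.26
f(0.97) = -1.05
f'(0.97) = 1.87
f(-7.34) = 12.38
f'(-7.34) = -5.11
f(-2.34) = -2.65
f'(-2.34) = -0.91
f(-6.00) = 6.29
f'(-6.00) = -3.98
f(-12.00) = 45.29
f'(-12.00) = -9.02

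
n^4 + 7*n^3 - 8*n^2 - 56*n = n*(n + 7)*(n - 2*sqrt(2))*(n + 2*sqrt(2))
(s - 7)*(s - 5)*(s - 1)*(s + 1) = s^4 - 12*s^3 + 34*s^2 + 12*s - 35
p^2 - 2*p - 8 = (p - 4)*(p + 2)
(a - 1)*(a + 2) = a^2 + a - 2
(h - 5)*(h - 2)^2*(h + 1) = h^4 - 8*h^3 + 15*h^2 + 4*h - 20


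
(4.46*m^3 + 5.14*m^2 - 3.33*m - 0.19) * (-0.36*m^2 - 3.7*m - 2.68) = -1.6056*m^5 - 18.3524*m^4 - 29.772*m^3 - 1.3858*m^2 + 9.6274*m + 0.5092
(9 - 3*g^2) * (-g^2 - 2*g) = 3*g^4 + 6*g^3 - 9*g^2 - 18*g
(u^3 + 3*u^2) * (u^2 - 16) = u^5 + 3*u^4 - 16*u^3 - 48*u^2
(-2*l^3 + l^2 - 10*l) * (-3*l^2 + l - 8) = 6*l^5 - 5*l^4 + 47*l^3 - 18*l^2 + 80*l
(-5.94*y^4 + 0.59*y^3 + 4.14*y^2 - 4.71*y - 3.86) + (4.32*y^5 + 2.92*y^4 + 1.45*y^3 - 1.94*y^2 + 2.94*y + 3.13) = 4.32*y^5 - 3.02*y^4 + 2.04*y^3 + 2.2*y^2 - 1.77*y - 0.73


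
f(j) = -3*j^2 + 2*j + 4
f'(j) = 2 - 6*j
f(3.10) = -18.63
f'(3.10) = -16.60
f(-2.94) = -27.81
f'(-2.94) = 19.64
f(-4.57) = -67.79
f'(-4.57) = 29.42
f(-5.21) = -87.85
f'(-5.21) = 33.26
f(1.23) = 1.92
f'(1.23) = -5.38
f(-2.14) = -14.02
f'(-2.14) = 14.84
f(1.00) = 3.00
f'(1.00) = -4.00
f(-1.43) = -4.99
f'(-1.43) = 10.58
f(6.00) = -92.00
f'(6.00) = -34.00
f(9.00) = -221.00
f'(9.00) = -52.00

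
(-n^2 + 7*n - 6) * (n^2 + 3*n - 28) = -n^4 + 4*n^3 + 43*n^2 - 214*n + 168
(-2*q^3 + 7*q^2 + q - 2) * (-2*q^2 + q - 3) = 4*q^5 - 16*q^4 + 11*q^3 - 16*q^2 - 5*q + 6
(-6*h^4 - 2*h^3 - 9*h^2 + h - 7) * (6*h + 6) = -36*h^5 - 48*h^4 - 66*h^3 - 48*h^2 - 36*h - 42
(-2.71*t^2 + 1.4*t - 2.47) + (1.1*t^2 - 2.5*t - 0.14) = -1.61*t^2 - 1.1*t - 2.61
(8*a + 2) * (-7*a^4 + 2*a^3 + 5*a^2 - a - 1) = -56*a^5 + 2*a^4 + 44*a^3 + 2*a^2 - 10*a - 2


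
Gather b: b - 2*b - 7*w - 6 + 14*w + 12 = -b + 7*w + 6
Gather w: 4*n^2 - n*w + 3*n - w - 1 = 4*n^2 + 3*n + w*(-n - 1) - 1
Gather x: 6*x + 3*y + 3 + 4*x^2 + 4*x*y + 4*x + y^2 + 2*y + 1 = 4*x^2 + x*(4*y + 10) + y^2 + 5*y + 4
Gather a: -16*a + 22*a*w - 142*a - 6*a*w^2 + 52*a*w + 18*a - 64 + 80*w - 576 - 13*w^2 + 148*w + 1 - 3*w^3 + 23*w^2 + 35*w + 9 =a*(-6*w^2 + 74*w - 140) - 3*w^3 + 10*w^2 + 263*w - 630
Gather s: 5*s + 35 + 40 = 5*s + 75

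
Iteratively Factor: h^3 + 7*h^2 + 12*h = (h + 3)*(h^2 + 4*h) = (h + 3)*(h + 4)*(h)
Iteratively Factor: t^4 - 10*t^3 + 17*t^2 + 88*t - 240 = (t - 4)*(t^3 - 6*t^2 - 7*t + 60) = (t - 4)^2*(t^2 - 2*t - 15) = (t - 4)^2*(t + 3)*(t - 5)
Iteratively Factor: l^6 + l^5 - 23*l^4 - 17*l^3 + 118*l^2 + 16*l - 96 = (l - 2)*(l^5 + 3*l^4 - 17*l^3 - 51*l^2 + 16*l + 48) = (l - 2)*(l + 4)*(l^4 - l^3 - 13*l^2 + l + 12) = (l - 2)*(l + 1)*(l + 4)*(l^3 - 2*l^2 - 11*l + 12) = (l - 2)*(l - 1)*(l + 1)*(l + 4)*(l^2 - l - 12) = (l - 4)*(l - 2)*(l - 1)*(l + 1)*(l + 4)*(l + 3)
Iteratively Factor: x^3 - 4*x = (x - 2)*(x^2 + 2*x) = x*(x - 2)*(x + 2)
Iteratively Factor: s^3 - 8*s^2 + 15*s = (s)*(s^2 - 8*s + 15) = s*(s - 3)*(s - 5)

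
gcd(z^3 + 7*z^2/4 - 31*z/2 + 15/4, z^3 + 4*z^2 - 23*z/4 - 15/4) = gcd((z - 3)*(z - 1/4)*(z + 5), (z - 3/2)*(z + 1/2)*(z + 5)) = z + 5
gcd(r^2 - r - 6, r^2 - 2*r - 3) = r - 3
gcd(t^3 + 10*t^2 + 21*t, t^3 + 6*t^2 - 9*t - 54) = t + 3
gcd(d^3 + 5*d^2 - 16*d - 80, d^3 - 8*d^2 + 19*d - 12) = d - 4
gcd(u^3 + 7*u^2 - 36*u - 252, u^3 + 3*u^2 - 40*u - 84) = u^2 + u - 42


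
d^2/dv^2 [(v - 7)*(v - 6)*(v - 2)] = 6*v - 30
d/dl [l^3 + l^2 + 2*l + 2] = 3*l^2 + 2*l + 2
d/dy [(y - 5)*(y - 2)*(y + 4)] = 3*y^2 - 6*y - 18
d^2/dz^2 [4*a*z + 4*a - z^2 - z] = -2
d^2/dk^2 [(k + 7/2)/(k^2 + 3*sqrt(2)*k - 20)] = ((2*k + 7)*(2*k + 3*sqrt(2))^2 - (6*k + 7 + 6*sqrt(2))*(k^2 + 3*sqrt(2)*k - 20))/(k^2 + 3*sqrt(2)*k - 20)^3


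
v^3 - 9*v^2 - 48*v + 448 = (v - 8)^2*(v + 7)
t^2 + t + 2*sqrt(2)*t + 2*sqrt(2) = (t + 1)*(t + 2*sqrt(2))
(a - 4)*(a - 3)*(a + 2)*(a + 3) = a^4 - 2*a^3 - 17*a^2 + 18*a + 72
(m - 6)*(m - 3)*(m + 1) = m^3 - 8*m^2 + 9*m + 18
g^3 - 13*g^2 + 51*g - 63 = (g - 7)*(g - 3)^2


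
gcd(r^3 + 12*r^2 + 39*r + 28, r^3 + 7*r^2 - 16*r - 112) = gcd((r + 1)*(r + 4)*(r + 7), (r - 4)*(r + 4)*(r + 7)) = r^2 + 11*r + 28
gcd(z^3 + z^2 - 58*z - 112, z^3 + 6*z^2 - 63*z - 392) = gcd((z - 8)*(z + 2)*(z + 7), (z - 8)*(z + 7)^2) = z^2 - z - 56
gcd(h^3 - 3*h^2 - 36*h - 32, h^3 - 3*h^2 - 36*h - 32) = h^3 - 3*h^2 - 36*h - 32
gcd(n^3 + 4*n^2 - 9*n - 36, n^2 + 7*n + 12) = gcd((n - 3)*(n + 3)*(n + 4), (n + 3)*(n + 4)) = n^2 + 7*n + 12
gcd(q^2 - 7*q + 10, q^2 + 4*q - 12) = q - 2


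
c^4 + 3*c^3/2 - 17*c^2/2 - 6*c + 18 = (c - 2)*(c - 3/2)*(c + 2)*(c + 3)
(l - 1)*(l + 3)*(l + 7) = l^3 + 9*l^2 + 11*l - 21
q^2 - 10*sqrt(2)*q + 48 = (q - 6*sqrt(2))*(q - 4*sqrt(2))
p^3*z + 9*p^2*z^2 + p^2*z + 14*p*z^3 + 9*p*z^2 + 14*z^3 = (p + 2*z)*(p + 7*z)*(p*z + z)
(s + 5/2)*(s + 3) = s^2 + 11*s/2 + 15/2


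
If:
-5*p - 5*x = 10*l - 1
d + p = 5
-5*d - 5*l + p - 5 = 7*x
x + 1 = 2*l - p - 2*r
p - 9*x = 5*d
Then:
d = 19/11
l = -613/495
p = 36/11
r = -1523/495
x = -59/99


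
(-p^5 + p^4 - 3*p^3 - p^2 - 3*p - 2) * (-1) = p^5 - p^4 + 3*p^3 + p^2 + 3*p + 2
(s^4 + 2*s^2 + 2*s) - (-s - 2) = s^4 + 2*s^2 + 3*s + 2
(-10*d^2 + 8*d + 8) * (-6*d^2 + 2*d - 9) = 60*d^4 - 68*d^3 + 58*d^2 - 56*d - 72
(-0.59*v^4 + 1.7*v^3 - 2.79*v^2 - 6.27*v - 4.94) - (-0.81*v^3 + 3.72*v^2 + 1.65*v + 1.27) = -0.59*v^4 + 2.51*v^3 - 6.51*v^2 - 7.92*v - 6.21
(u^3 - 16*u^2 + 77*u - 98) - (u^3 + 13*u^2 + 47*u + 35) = -29*u^2 + 30*u - 133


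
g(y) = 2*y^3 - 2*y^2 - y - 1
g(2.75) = 22.72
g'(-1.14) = 11.36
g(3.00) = 32.00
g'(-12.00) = 911.00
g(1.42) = -0.73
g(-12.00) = -3733.00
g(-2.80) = -57.78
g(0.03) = -1.03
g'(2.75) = 33.38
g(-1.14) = -5.42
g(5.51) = 267.34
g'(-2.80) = 57.24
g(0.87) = -2.07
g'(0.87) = 0.06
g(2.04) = 5.62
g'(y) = 6*y^2 - 4*y - 1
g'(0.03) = -1.11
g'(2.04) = 15.81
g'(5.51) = 159.12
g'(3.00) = 41.00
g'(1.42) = 5.42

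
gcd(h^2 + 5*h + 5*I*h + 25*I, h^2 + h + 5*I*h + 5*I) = h + 5*I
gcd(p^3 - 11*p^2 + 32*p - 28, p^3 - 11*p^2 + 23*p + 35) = p - 7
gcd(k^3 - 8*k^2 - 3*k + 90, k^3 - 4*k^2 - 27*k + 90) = k - 6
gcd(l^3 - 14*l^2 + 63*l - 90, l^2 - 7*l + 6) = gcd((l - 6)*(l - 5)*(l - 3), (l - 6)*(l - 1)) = l - 6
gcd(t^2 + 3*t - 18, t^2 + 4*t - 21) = t - 3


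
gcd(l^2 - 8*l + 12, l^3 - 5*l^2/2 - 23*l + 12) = l - 6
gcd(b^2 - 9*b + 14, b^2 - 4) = b - 2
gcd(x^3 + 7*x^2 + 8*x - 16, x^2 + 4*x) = x + 4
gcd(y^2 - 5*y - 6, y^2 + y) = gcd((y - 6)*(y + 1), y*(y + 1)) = y + 1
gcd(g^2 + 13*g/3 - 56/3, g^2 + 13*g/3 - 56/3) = g^2 + 13*g/3 - 56/3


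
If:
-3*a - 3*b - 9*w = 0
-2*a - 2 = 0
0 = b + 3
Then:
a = -1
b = -3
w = 4/3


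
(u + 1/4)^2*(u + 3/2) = u^3 + 2*u^2 + 13*u/16 + 3/32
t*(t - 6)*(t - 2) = t^3 - 8*t^2 + 12*t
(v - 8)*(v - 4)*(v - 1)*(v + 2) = v^4 - 11*v^3 + 18*v^2 + 56*v - 64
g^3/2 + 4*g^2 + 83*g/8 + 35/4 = (g/2 + 1)*(g + 5/2)*(g + 7/2)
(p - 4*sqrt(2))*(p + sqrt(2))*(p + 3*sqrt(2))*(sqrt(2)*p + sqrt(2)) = sqrt(2)*p^4 + sqrt(2)*p^3 - 26*sqrt(2)*p^2 - 48*p - 26*sqrt(2)*p - 48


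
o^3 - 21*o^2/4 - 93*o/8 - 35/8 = (o - 7)*(o + 1/2)*(o + 5/4)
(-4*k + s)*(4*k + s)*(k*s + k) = -16*k^3*s - 16*k^3 + k*s^3 + k*s^2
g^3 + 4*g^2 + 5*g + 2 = (g + 1)^2*(g + 2)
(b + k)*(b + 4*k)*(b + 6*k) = b^3 + 11*b^2*k + 34*b*k^2 + 24*k^3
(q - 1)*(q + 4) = q^2 + 3*q - 4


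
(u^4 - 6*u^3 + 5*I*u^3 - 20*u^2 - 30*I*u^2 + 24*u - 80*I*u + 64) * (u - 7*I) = u^5 - 6*u^4 - 2*I*u^4 + 15*u^3 + 12*I*u^3 - 186*u^2 + 60*I*u^2 - 496*u - 168*I*u - 448*I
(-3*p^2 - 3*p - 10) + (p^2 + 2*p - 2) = -2*p^2 - p - 12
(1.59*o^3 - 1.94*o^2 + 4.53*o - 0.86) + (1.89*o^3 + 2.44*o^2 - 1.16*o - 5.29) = 3.48*o^3 + 0.5*o^2 + 3.37*o - 6.15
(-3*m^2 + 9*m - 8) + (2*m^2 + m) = -m^2 + 10*m - 8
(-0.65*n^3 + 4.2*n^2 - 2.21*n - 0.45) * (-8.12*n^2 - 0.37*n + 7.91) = 5.278*n^5 - 33.8635*n^4 + 11.2497*n^3 + 37.6937*n^2 - 17.3146*n - 3.5595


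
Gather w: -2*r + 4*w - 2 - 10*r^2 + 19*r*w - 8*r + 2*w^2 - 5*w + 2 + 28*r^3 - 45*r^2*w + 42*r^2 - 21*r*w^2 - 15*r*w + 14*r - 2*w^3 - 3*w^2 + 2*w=28*r^3 + 32*r^2 + 4*r - 2*w^3 + w^2*(-21*r - 1) + w*(-45*r^2 + 4*r + 1)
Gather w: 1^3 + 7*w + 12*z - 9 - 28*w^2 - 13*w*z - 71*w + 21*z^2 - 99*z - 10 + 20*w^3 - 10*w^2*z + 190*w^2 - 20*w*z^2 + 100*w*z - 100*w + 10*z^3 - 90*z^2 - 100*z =20*w^3 + w^2*(162 - 10*z) + w*(-20*z^2 + 87*z - 164) + 10*z^3 - 69*z^2 - 187*z - 18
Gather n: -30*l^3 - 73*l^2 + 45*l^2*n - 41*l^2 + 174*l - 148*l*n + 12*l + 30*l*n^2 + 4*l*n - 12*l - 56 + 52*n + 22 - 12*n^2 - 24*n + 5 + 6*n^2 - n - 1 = -30*l^3 - 114*l^2 + 174*l + n^2*(30*l - 6) + n*(45*l^2 - 144*l + 27) - 30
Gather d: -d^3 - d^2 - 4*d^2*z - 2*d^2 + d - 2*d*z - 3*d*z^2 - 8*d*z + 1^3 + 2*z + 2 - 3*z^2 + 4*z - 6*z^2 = -d^3 + d^2*(-4*z - 3) + d*(-3*z^2 - 10*z + 1) - 9*z^2 + 6*z + 3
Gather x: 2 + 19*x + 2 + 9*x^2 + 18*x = 9*x^2 + 37*x + 4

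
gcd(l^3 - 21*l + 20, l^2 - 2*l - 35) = l + 5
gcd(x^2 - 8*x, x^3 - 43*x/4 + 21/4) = 1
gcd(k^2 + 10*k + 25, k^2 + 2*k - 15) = k + 5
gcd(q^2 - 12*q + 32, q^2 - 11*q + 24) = q - 8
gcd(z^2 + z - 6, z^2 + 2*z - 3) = z + 3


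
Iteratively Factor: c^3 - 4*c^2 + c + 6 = (c + 1)*(c^2 - 5*c + 6) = (c - 2)*(c + 1)*(c - 3)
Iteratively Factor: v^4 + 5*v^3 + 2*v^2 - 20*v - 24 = (v - 2)*(v^3 + 7*v^2 + 16*v + 12) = (v - 2)*(v + 3)*(v^2 + 4*v + 4) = (v - 2)*(v + 2)*(v + 3)*(v + 2)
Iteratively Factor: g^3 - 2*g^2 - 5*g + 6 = (g - 3)*(g^2 + g - 2) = (g - 3)*(g + 2)*(g - 1)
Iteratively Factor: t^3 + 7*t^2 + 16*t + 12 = (t + 2)*(t^2 + 5*t + 6) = (t + 2)*(t + 3)*(t + 2)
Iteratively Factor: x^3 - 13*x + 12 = (x - 3)*(x^2 + 3*x - 4) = (x - 3)*(x - 1)*(x + 4)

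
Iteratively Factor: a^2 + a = (a + 1)*(a)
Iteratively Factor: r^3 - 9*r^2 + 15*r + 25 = (r - 5)*(r^2 - 4*r - 5) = (r - 5)*(r + 1)*(r - 5)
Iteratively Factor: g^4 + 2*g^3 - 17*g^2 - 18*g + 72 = (g - 3)*(g^3 + 5*g^2 - 2*g - 24) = (g - 3)*(g + 4)*(g^2 + g - 6) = (g - 3)*(g - 2)*(g + 4)*(g + 3)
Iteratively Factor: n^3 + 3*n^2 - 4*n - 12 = (n + 3)*(n^2 - 4) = (n - 2)*(n + 3)*(n + 2)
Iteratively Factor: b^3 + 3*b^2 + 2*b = (b + 1)*(b^2 + 2*b) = b*(b + 1)*(b + 2)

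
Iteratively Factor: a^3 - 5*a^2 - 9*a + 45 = (a - 3)*(a^2 - 2*a - 15) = (a - 5)*(a - 3)*(a + 3)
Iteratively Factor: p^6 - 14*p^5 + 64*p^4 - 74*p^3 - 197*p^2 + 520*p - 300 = (p - 1)*(p^5 - 13*p^4 + 51*p^3 - 23*p^2 - 220*p + 300) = (p - 2)*(p - 1)*(p^4 - 11*p^3 + 29*p^2 + 35*p - 150) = (p - 5)*(p - 2)*(p - 1)*(p^3 - 6*p^2 - p + 30) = (p - 5)^2*(p - 2)*(p - 1)*(p^2 - p - 6) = (p - 5)^2*(p - 2)*(p - 1)*(p + 2)*(p - 3)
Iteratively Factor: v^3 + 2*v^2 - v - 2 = (v - 1)*(v^2 + 3*v + 2) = (v - 1)*(v + 1)*(v + 2)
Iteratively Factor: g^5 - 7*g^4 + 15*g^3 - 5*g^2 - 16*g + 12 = (g - 3)*(g^4 - 4*g^3 + 3*g^2 + 4*g - 4) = (g - 3)*(g - 1)*(g^3 - 3*g^2 + 4) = (g - 3)*(g - 2)*(g - 1)*(g^2 - g - 2) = (g - 3)*(g - 2)^2*(g - 1)*(g + 1)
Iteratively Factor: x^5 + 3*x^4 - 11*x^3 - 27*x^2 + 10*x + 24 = (x - 1)*(x^4 + 4*x^3 - 7*x^2 - 34*x - 24) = (x - 1)*(x + 1)*(x^3 + 3*x^2 - 10*x - 24) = (x - 1)*(x + 1)*(x + 4)*(x^2 - x - 6) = (x - 1)*(x + 1)*(x + 2)*(x + 4)*(x - 3)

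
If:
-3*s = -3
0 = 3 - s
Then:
No Solution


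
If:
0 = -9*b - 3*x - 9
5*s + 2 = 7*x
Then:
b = -x/3 - 1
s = 7*x/5 - 2/5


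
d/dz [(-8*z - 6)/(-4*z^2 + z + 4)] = 2*(16*z^2 - 4*z - (4*z + 3)*(8*z - 1) - 16)/(-4*z^2 + z + 4)^2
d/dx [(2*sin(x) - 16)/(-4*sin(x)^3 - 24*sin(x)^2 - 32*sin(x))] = (sin(x)^3 - 9*sin(x)^2 - 48*sin(x) - 32)*cos(x)/((sin(x) + 2)^2*(sin(x) + 4)^2*sin(x)^2)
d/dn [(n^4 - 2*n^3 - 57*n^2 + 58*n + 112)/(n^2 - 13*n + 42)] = (2*n^5 - 41*n^4 + 220*n^3 + 431*n^2 - 5012*n + 3892)/(n^4 - 26*n^3 + 253*n^2 - 1092*n + 1764)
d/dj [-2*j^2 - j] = -4*j - 1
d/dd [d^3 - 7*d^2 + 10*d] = 3*d^2 - 14*d + 10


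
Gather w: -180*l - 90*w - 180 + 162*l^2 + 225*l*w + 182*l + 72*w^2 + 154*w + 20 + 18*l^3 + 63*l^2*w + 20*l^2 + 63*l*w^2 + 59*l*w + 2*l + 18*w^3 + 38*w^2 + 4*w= 18*l^3 + 182*l^2 + 4*l + 18*w^3 + w^2*(63*l + 110) + w*(63*l^2 + 284*l + 68) - 160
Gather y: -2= -2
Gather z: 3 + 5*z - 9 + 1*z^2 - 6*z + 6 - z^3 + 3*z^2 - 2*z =-z^3 + 4*z^2 - 3*z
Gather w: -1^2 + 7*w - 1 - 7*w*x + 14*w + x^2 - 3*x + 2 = w*(21 - 7*x) + x^2 - 3*x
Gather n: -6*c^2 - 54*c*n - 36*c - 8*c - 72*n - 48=-6*c^2 - 44*c + n*(-54*c - 72) - 48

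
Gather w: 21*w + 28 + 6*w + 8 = 27*w + 36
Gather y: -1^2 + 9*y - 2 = 9*y - 3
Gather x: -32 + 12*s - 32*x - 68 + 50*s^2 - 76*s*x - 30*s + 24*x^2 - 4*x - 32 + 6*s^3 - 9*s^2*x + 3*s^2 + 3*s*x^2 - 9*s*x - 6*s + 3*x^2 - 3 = 6*s^3 + 53*s^2 - 24*s + x^2*(3*s + 27) + x*(-9*s^2 - 85*s - 36) - 135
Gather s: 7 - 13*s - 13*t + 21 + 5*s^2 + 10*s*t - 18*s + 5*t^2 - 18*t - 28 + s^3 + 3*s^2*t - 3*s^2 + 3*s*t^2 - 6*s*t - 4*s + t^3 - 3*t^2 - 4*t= s^3 + s^2*(3*t + 2) + s*(3*t^2 + 4*t - 35) + t^3 + 2*t^2 - 35*t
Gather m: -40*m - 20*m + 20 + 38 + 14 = 72 - 60*m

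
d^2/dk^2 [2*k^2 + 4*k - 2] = 4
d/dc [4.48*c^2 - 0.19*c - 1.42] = 8.96*c - 0.19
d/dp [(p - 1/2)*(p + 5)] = 2*p + 9/2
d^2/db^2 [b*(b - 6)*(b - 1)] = 6*b - 14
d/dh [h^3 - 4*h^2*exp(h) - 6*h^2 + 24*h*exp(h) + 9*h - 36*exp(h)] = -4*h^2*exp(h) + 3*h^2 + 16*h*exp(h) - 12*h - 12*exp(h) + 9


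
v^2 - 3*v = v*(v - 3)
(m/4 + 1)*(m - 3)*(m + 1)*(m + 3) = m^4/4 + 5*m^3/4 - 5*m^2/4 - 45*m/4 - 9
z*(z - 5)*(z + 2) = z^3 - 3*z^2 - 10*z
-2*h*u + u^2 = u*(-2*h + u)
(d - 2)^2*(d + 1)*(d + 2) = d^4 - d^3 - 6*d^2 + 4*d + 8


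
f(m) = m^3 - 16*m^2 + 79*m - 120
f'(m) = 3*m^2 - 32*m + 79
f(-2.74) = -477.15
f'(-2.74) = 189.20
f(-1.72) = -308.30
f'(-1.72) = 142.92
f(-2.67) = -464.03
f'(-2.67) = 185.83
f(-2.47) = -427.81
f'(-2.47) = 176.34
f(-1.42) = -267.31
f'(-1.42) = 130.49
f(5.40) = -2.50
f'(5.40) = -6.32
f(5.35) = -2.18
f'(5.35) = -6.33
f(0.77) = -68.20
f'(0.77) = 56.14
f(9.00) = 24.00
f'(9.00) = 34.00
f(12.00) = 252.00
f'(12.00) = 127.00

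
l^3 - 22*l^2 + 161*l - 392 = (l - 8)*(l - 7)^2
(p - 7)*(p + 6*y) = p^2 + 6*p*y - 7*p - 42*y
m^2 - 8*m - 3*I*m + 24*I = (m - 8)*(m - 3*I)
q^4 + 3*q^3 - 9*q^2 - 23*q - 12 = (q - 3)*(q + 1)^2*(q + 4)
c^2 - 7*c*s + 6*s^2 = (c - 6*s)*(c - s)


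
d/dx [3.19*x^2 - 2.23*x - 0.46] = 6.38*x - 2.23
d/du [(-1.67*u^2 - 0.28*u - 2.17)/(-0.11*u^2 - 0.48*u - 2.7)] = (0.7708*u^2 + 8.5406*u - 0.2856)/(0.0121*u^4 + 0.1056*u^3 + 0.8244*u^2 + 2.592*u + 7.29)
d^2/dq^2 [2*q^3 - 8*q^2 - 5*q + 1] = 12*q - 16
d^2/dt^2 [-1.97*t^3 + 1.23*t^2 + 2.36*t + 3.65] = 2.46 - 11.82*t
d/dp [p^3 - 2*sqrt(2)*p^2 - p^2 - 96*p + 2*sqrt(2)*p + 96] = 3*p^2 - 4*sqrt(2)*p - 2*p - 96 + 2*sqrt(2)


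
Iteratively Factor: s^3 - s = (s + 1)*(s^2 - s) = s*(s + 1)*(s - 1)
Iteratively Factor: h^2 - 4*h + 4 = (h - 2)*(h - 2)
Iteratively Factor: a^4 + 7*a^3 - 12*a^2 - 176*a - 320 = (a + 4)*(a^3 + 3*a^2 - 24*a - 80) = (a - 5)*(a + 4)*(a^2 + 8*a + 16) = (a - 5)*(a + 4)^2*(a + 4)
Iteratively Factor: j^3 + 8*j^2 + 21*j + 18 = (j + 3)*(j^2 + 5*j + 6) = (j + 3)^2*(j + 2)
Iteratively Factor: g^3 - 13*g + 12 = (g - 3)*(g^2 + 3*g - 4) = (g - 3)*(g + 4)*(g - 1)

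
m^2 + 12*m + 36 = (m + 6)^2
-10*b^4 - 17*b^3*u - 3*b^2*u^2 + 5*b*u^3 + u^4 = (-2*b + u)*(b + u)^2*(5*b + u)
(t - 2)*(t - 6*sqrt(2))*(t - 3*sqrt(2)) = t^3 - 9*sqrt(2)*t^2 - 2*t^2 + 18*sqrt(2)*t + 36*t - 72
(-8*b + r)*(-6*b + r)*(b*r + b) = 48*b^3*r + 48*b^3 - 14*b^2*r^2 - 14*b^2*r + b*r^3 + b*r^2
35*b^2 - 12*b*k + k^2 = (-7*b + k)*(-5*b + k)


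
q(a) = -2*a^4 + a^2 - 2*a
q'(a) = -8*a^3 + 2*a - 2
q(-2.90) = -127.25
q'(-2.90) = 187.31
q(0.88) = -2.18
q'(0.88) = -5.69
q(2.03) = -33.90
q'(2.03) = -64.86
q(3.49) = -291.51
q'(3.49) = -335.09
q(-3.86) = -421.38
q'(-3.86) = 450.38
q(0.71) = -1.42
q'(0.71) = -3.44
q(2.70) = -104.40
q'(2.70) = -154.06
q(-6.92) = -4524.49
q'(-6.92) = 2635.15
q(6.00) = -2568.00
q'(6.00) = -1718.00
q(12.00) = -41352.00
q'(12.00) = -13802.00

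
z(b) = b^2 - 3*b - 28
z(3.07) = -27.79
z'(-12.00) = -27.00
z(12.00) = 80.00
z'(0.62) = -1.76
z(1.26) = -30.19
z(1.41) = -30.24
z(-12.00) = 152.00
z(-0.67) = -25.54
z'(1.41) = -0.18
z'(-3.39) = -9.78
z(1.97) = -30.03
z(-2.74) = -12.27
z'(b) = 2*b - 3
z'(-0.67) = -4.34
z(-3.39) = -6.34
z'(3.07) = 3.14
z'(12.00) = 21.00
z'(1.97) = 0.94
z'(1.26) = -0.48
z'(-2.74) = -8.48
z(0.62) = -29.48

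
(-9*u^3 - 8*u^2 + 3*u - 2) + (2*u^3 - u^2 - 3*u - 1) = -7*u^3 - 9*u^2 - 3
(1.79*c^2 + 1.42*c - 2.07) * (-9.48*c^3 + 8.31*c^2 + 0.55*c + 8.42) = -16.9692*c^5 + 1.4133*c^4 + 32.4083*c^3 - 1.3489*c^2 + 10.8179*c - 17.4294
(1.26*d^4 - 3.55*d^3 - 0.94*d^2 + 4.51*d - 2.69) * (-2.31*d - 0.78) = -2.9106*d^5 + 7.2177*d^4 + 4.9404*d^3 - 9.6849*d^2 + 2.6961*d + 2.0982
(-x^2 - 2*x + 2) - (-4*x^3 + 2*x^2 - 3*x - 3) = 4*x^3 - 3*x^2 + x + 5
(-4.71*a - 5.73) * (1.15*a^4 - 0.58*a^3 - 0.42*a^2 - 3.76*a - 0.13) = -5.4165*a^5 - 3.8577*a^4 + 5.3016*a^3 + 20.1162*a^2 + 22.1571*a + 0.7449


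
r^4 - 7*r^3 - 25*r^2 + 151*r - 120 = (r - 8)*(r - 3)*(r - 1)*(r + 5)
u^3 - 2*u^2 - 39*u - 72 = (u - 8)*(u + 3)^2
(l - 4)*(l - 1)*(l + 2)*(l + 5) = l^4 + 2*l^3 - 21*l^2 - 22*l + 40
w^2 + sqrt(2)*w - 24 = (w - 3*sqrt(2))*(w + 4*sqrt(2))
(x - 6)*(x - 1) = x^2 - 7*x + 6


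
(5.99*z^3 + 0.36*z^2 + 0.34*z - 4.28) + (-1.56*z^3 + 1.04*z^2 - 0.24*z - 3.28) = 4.43*z^3 + 1.4*z^2 + 0.1*z - 7.56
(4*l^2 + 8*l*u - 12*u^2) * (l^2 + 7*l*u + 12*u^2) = 4*l^4 + 36*l^3*u + 92*l^2*u^2 + 12*l*u^3 - 144*u^4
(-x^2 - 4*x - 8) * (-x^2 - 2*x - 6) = x^4 + 6*x^3 + 22*x^2 + 40*x + 48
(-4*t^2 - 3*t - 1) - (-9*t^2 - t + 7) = 5*t^2 - 2*t - 8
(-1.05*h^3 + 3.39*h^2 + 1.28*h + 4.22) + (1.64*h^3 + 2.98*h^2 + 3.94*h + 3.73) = 0.59*h^3 + 6.37*h^2 + 5.22*h + 7.95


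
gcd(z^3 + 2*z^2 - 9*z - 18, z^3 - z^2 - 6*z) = z^2 - z - 6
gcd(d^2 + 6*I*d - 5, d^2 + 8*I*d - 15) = d + 5*I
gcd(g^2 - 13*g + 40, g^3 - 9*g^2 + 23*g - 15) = g - 5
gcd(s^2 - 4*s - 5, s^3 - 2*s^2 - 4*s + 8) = 1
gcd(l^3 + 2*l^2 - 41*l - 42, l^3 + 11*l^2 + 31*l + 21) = l^2 + 8*l + 7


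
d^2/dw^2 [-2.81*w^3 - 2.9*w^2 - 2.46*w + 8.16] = -16.86*w - 5.8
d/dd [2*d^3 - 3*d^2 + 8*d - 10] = 6*d^2 - 6*d + 8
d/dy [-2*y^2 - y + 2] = -4*y - 1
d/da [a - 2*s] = 1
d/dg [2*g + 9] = 2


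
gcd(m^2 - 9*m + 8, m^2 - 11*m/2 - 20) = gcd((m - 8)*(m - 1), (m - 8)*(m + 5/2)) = m - 8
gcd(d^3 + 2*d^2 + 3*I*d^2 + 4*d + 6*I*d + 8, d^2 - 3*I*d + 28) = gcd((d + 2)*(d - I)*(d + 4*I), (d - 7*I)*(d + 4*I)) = d + 4*I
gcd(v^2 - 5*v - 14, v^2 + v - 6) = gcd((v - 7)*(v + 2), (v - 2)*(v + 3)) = 1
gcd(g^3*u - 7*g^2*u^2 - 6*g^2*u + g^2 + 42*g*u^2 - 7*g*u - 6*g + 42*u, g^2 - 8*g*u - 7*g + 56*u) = 1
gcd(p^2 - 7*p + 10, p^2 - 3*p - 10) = p - 5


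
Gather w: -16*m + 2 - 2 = -16*m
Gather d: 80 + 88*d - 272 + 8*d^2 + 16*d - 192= 8*d^2 + 104*d - 384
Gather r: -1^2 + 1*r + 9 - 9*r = 8 - 8*r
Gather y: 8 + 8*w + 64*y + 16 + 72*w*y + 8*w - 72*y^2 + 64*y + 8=16*w - 72*y^2 + y*(72*w + 128) + 32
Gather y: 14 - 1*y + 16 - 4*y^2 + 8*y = -4*y^2 + 7*y + 30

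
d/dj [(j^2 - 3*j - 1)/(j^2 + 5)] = 3*(j^2 + 4*j - 5)/(j^4 + 10*j^2 + 25)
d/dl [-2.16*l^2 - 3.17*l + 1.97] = -4.32*l - 3.17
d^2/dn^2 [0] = 0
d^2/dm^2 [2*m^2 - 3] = 4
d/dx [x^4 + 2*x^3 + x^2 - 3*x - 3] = 4*x^3 + 6*x^2 + 2*x - 3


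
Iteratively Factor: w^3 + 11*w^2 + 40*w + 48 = (w + 4)*(w^2 + 7*w + 12) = (w + 3)*(w + 4)*(w + 4)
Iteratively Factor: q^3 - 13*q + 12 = (q + 4)*(q^2 - 4*q + 3) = (q - 3)*(q + 4)*(q - 1)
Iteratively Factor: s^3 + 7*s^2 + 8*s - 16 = (s - 1)*(s^2 + 8*s + 16) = (s - 1)*(s + 4)*(s + 4)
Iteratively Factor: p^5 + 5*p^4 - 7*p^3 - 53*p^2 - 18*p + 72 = (p - 3)*(p^4 + 8*p^3 + 17*p^2 - 2*p - 24) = (p - 3)*(p + 2)*(p^3 + 6*p^2 + 5*p - 12) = (p - 3)*(p + 2)*(p + 4)*(p^2 + 2*p - 3) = (p - 3)*(p + 2)*(p + 3)*(p + 4)*(p - 1)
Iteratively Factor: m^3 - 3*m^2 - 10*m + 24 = (m - 4)*(m^2 + m - 6) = (m - 4)*(m - 2)*(m + 3)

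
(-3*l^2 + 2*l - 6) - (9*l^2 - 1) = -12*l^2 + 2*l - 5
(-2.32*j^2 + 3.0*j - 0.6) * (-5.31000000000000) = 12.3192*j^2 - 15.93*j + 3.186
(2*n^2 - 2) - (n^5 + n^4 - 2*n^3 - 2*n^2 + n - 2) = -n^5 - n^4 + 2*n^3 + 4*n^2 - n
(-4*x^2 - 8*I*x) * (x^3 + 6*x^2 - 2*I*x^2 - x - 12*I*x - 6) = -4*x^5 - 24*x^4 - 12*x^3 - 72*x^2 + 8*I*x^2 + 48*I*x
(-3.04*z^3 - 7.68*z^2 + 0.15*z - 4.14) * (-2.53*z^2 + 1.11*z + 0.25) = 7.6912*z^5 + 16.056*z^4 - 9.6643*z^3 + 8.7207*z^2 - 4.5579*z - 1.035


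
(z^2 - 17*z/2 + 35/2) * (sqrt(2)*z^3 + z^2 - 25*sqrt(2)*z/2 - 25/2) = sqrt(2)*z^5 - 17*sqrt(2)*z^4/2 + z^4 - 17*z^3/2 + 5*sqrt(2)*z^3 + 5*z^2 + 425*sqrt(2)*z^2/4 - 875*sqrt(2)*z/4 + 425*z/4 - 875/4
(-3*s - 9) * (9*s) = -27*s^2 - 81*s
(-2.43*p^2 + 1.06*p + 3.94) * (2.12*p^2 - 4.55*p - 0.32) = -5.1516*p^4 + 13.3037*p^3 + 4.3074*p^2 - 18.2662*p - 1.2608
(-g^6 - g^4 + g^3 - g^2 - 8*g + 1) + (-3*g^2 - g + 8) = -g^6 - g^4 + g^3 - 4*g^2 - 9*g + 9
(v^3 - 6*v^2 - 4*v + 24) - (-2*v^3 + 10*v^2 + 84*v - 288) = 3*v^3 - 16*v^2 - 88*v + 312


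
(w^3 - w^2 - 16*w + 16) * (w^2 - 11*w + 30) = w^5 - 12*w^4 + 25*w^3 + 162*w^2 - 656*w + 480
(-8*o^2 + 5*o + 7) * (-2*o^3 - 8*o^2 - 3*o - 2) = 16*o^5 + 54*o^4 - 30*o^3 - 55*o^2 - 31*o - 14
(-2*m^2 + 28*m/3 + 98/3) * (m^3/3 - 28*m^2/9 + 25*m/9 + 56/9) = -2*m^5/3 + 28*m^4/3 - 640*m^3/27 - 2380*m^2/27 + 4018*m/27 + 5488/27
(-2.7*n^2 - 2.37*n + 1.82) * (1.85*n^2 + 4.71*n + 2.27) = -4.995*n^4 - 17.1015*n^3 - 13.9247*n^2 + 3.1923*n + 4.1314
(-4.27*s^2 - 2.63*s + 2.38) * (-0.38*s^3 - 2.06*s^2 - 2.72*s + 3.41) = 1.6226*s^5 + 9.7956*s^4 + 16.1278*s^3 - 12.3099*s^2 - 15.4419*s + 8.1158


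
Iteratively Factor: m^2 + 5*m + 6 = (m + 3)*(m + 2)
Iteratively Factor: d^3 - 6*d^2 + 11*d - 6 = (d - 3)*(d^2 - 3*d + 2) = (d - 3)*(d - 2)*(d - 1)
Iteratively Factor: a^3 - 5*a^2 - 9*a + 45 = (a + 3)*(a^2 - 8*a + 15) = (a - 5)*(a + 3)*(a - 3)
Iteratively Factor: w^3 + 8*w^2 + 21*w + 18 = (w + 3)*(w^2 + 5*w + 6) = (w + 2)*(w + 3)*(w + 3)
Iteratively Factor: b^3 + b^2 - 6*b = (b - 2)*(b^2 + 3*b) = (b - 2)*(b + 3)*(b)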